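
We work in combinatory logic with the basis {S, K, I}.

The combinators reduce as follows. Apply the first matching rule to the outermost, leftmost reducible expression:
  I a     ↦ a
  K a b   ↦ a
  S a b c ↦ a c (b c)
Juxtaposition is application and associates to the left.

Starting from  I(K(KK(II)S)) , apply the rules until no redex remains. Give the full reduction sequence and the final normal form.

  start: I(K(KK(II)S))
  →1  K(KK(II)S)
  →2  K(KS)

Answer: normal form = K(KS)  (in 2 steps)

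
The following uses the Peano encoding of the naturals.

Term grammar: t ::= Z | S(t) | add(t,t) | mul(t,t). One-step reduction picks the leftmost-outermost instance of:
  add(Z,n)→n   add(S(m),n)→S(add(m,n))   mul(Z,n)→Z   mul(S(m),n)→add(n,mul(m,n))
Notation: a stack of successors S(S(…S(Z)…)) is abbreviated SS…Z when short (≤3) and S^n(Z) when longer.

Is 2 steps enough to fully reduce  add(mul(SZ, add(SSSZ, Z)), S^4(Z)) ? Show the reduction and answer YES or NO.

  start: add(mul(SZ, add(SSSZ, Z)), S^4(Z))
  →1  add(add(add(SSSZ, Z), mul(Z, add(SSSZ, Z))), S^4(Z))
  →2  add(add(S(add(SSZ, Z)), mul(Z, add(SSSZ, Z))), S^4(Z))

Answer: NO — after 2 steps the term is add(add(S(add(SSZ, Z)), mul(Z, add(SSSZ, Z))), S^4(Z)), not yet normal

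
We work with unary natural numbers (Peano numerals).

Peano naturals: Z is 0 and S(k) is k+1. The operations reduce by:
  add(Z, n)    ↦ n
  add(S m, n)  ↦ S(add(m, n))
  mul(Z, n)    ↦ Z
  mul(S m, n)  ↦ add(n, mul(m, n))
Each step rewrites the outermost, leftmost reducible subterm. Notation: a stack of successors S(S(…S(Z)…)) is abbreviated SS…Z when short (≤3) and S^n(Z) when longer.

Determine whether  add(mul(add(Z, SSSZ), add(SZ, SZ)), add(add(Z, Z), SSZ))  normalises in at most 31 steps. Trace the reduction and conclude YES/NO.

Answer: YES — reaches normal form S^8(Z) in 29 ≤ 31 steps

Working:
  start: add(mul(add(Z, SSSZ), add(SZ, SZ)), add(add(Z, Z), SSZ))
  step 1: add(mul(SSSZ, add(SZ, SZ)), add(add(Z, Z), SSZ))
  step 2: add(add(add(SZ, SZ), mul(SSZ, add(SZ, SZ))), add(add(Z, Z), SSZ))
  step 3: add(add(S(add(Z, SZ)), mul(SSZ, add(SZ, SZ))), add(add(Z, Z), SSZ))
  step 4: add(S(add(add(Z, SZ), mul(SSZ, add(SZ, SZ)))), add(add(Z, Z), SSZ))
  step 5: S(add(add(add(Z, SZ), mul(SSZ, add(SZ, SZ))), add(add(Z, Z), SSZ)))
  step 6: S(add(add(SZ, mul(SSZ, add(SZ, SZ))), add(add(Z, Z), SSZ)))
  step 7: S(add(S(add(Z, mul(SSZ, add(SZ, SZ)))), add(add(Z, Z), SSZ)))
  step 8: S(S(add(add(Z, mul(SSZ, add(SZ, SZ))), add(add(Z, Z), SSZ))))
  step 9: S(S(add(mul(SSZ, add(SZ, SZ)), add(add(Z, Z), SSZ))))
  step 10: S(S(add(add(add(SZ, SZ), mul(SZ, add(SZ, SZ))), add(add(Z, Z), SSZ))))
  step 11: S(S(add(add(S(add(Z, SZ)), mul(SZ, add(SZ, SZ))), add(add(Z, Z), SSZ))))
  step 12: S(S(add(S(add(add(Z, SZ), mul(SZ, add(SZ, SZ)))), add(add(Z, Z), SSZ))))
  step 13: S(S(S(add(add(add(Z, SZ), mul(SZ, add(SZ, SZ))), add(add(Z, Z), SSZ)))))
  step 14: S(S(S(add(add(SZ, mul(SZ, add(SZ, SZ))), add(add(Z, Z), SSZ)))))
  step 15: S(S(S(add(S(add(Z, mul(SZ, add(SZ, SZ)))), add(add(Z, Z), SSZ)))))
  step 16: S(S(S(S(add(add(Z, mul(SZ, add(SZ, SZ))), add(add(Z, Z), SSZ))))))
  step 17: S(S(S(S(add(mul(SZ, add(SZ, SZ)), add(add(Z, Z), SSZ))))))
  step 18: S(S(S(S(add(add(add(SZ, SZ), mul(Z, add(SZ, SZ))), add(add(Z, Z), SSZ))))))
  step 19: S(S(S(S(add(add(S(add(Z, SZ)), mul(Z, add(SZ, SZ))), add(add(Z, Z), SSZ))))))
  step 20: S(S(S(S(add(S(add(add(Z, SZ), mul(Z, add(SZ, SZ)))), add(add(Z, Z), SSZ))))))
  step 21: S(S(S(S(S(add(add(add(Z, SZ), mul(Z, add(SZ, SZ))), add(add(Z, Z), SSZ)))))))
  step 22: S(S(S(S(S(add(add(SZ, mul(Z, add(SZ, SZ))), add(add(Z, Z), SSZ)))))))
  step 23: S(S(S(S(S(add(S(add(Z, mul(Z, add(SZ, SZ)))), add(add(Z, Z), SSZ)))))))
  step 24: S(S(S(S(S(S(add(add(Z, mul(Z, add(SZ, SZ))), add(add(Z, Z), SSZ))))))))
  step 25: S(S(S(S(S(S(add(mul(Z, add(SZ, SZ)), add(add(Z, Z), SSZ))))))))
  step 26: S(S(S(S(S(S(add(Z, add(add(Z, Z), SSZ))))))))
  step 27: S(S(S(S(S(S(add(add(Z, Z), SSZ)))))))
  step 28: S(S(S(S(S(S(add(Z, SSZ)))))))
  step 29: S^8(Z)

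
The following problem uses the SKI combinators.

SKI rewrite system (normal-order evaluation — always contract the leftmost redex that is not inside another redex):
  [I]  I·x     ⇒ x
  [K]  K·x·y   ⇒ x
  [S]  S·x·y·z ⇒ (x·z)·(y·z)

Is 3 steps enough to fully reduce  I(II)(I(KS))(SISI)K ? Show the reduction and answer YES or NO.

Answer: NO — after 3 steps the term is I(KS)(SISI)K, not yet normal

Derivation:
  start: I(II)(I(KS))(SISI)K
  step 1: II(I(KS))(SISI)K
  step 2: I(I(KS))(SISI)K
  step 3: I(KS)(SISI)K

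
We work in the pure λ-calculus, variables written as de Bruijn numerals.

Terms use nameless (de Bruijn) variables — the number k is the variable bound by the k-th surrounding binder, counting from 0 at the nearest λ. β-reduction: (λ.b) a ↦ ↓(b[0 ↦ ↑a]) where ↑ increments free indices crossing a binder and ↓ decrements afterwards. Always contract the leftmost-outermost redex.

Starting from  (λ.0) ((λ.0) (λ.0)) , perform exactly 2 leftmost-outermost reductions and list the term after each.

Answer: after 2 steps: λ.0

Reduction:
  start: (λ.0) ((λ.0) (λ.0))
  →1  (λ.0) (λ.0)
  →2  λ.0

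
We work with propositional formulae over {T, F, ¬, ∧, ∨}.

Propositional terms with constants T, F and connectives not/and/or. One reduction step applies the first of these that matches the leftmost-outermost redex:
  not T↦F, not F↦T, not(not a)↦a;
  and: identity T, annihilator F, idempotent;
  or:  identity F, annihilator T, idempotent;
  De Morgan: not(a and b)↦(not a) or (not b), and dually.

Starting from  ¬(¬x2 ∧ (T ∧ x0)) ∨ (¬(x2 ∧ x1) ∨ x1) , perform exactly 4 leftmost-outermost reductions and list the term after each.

  start: ¬(¬x2 ∧ (T ∧ x0)) ∨ (¬(x2 ∧ x1) ∨ x1)
  [1] (¬¬x2 ∨ ¬(T ∧ x0)) ∨ (¬(x2 ∧ x1) ∨ x1)
  [2] (x2 ∨ ¬(T ∧ x0)) ∨ (¬(x2 ∧ x1) ∨ x1)
  [3] (x2 ∨ (¬T ∨ ¬x0)) ∨ (¬(x2 ∧ x1) ∨ x1)
  [4] (x2 ∨ (F ∨ ¬x0)) ∨ (¬(x2 ∧ x1) ∨ x1)

Answer: after 4 steps: (x2 ∨ (F ∨ ¬x0)) ∨ (¬(x2 ∧ x1) ∨ x1)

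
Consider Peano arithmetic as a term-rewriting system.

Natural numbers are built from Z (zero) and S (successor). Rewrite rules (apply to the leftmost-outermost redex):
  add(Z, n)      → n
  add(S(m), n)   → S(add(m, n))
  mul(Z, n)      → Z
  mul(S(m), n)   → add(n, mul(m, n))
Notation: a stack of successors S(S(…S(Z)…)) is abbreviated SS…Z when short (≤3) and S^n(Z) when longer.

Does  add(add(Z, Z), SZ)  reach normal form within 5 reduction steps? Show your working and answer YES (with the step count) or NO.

Answer: YES — reaches normal form SZ in 2 ≤ 5 steps

Derivation:
  start: add(add(Z, Z), SZ)
  step 1: add(Z, SZ)
  step 2: SZ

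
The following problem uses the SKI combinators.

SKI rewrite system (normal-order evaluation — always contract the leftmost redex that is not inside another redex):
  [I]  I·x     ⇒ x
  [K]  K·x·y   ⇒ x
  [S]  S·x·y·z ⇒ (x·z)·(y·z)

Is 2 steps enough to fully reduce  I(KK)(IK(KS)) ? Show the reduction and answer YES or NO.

Answer: YES — reaches normal form K in 2 ≤ 2 steps

Working:
  start: I(KK)(IK(KS))
  →1  KK(IK(KS))
  →2  K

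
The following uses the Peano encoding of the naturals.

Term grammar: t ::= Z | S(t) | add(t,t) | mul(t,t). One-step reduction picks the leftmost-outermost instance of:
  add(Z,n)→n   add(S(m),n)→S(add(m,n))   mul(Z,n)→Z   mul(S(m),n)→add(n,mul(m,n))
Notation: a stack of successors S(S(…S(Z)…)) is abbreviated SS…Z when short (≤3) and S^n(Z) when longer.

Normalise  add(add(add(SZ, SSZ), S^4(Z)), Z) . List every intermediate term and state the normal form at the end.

  start: add(add(add(SZ, SSZ), S^4(Z)), Z)
  [1] add(add(S(add(Z, SSZ)), S^4(Z)), Z)
  [2] add(S(add(add(Z, SSZ), S^4(Z))), Z)
  [3] S(add(add(add(Z, SSZ), S^4(Z)), Z))
  [4] S(add(add(SSZ, S^4(Z)), Z))
  [5] S(add(S(add(SZ, S^4(Z))), Z))
  [6] S(S(add(add(SZ, S^4(Z)), Z)))
  [7] S(S(add(S(add(Z, S^4(Z))), Z)))
  [8] S(S(S(add(add(Z, S^4(Z)), Z))))
  [9] S(S(S(add(S^4(Z), Z))))
  [10] S(S(S(S(add(SSSZ, Z)))))
  [11] S(S(S(S(S(add(SSZ, Z))))))
  [12] S(S(S(S(S(S(add(SZ, Z)))))))
  [13] S(S(S(S(S(S(S(add(Z, Z))))))))
  [14] S^7(Z)

Answer: normal form = S^7(Z)  (in 14 steps)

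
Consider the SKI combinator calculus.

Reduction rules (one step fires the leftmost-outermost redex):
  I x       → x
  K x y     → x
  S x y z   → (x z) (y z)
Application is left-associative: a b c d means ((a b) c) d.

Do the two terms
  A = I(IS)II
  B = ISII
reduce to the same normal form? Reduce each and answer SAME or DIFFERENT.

Term A:
  start: I(IS)II
  step 1: ISII
  step 2: SII

Term B:
  start: ISII
  step 1: SII

Answer: SAME — A ⇓ SII, B ⇓ SII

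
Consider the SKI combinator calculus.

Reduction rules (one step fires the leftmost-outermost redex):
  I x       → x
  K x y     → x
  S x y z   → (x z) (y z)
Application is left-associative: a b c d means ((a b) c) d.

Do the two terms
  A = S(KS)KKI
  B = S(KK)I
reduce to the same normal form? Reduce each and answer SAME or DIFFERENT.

Term A:
  start: S(KS)KKI
  [1] KSK(KK)I
  [2] S(KK)I

Term B:
  start: S(KK)I

Answer: SAME — A ⇓ S(KK)I, B ⇓ S(KK)I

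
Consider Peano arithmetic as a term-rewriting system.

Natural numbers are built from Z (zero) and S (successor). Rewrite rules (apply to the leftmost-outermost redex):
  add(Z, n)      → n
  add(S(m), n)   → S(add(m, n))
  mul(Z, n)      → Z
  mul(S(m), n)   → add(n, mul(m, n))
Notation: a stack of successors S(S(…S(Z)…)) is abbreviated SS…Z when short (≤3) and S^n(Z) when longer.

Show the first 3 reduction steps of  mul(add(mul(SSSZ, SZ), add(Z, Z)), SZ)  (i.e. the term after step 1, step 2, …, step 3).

Answer: after 3 steps: mul(S(add(add(Z, mul(SSZ, SZ)), add(Z, Z))), SZ)

Reduction:
  start: mul(add(mul(SSSZ, SZ), add(Z, Z)), SZ)
  →1  mul(add(add(SZ, mul(SSZ, SZ)), add(Z, Z)), SZ)
  →2  mul(add(S(add(Z, mul(SSZ, SZ))), add(Z, Z)), SZ)
  →3  mul(S(add(add(Z, mul(SSZ, SZ)), add(Z, Z))), SZ)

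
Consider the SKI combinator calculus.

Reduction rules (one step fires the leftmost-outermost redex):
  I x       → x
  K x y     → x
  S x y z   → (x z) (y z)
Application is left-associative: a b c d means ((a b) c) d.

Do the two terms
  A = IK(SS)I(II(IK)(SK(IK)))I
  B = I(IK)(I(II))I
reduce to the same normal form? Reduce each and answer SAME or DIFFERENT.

Answer: DIFFERENT — A ⇓ SI(SKK), B ⇓ I

Derivation:
Term A:
  start: IK(SS)I(II(IK)(SK(IK)))I
  step 1: K(SS)I(II(IK)(SK(IK)))I
  step 2: SS(II(IK)(SK(IK)))I
  step 3: SI(II(IK)(SK(IK))I)
  step 4: SI(I(IK)(SK(IK))I)
  step 5: SI(IK(SK(IK))I)
  step 6: SI(K(SK(IK))I)
  step 7: SI(SK(IK))
  step 8: SI(SKK)

Term B:
  start: I(IK)(I(II))I
  step 1: IK(I(II))I
  step 2: K(I(II))I
  step 3: I(II)
  step 4: II
  step 5: I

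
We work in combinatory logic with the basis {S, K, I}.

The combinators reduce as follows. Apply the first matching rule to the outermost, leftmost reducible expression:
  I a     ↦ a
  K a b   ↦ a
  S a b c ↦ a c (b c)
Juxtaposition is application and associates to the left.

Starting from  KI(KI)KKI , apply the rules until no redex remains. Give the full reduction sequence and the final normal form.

Answer: normal form = K  (in 3 steps)

Reduction:
  start: KI(KI)KKI
  step 1: IKKI
  step 2: KKI
  step 3: K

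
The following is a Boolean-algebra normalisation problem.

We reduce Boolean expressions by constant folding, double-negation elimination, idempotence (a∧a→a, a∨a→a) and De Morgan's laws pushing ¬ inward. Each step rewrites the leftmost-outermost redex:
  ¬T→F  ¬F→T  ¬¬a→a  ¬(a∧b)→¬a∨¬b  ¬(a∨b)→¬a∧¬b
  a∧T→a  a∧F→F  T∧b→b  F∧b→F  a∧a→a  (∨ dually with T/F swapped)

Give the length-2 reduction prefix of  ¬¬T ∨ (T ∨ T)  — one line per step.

  start: ¬¬T ∨ (T ∨ T)
  step 1: T ∨ (T ∨ T)
  step 2: T

Answer: after 2 steps: T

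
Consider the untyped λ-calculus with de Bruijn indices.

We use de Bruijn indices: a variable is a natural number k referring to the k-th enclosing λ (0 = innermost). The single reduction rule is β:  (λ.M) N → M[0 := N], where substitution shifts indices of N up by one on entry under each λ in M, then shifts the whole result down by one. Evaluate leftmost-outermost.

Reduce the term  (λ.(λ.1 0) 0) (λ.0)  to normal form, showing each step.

Answer: normal form = λ.0  (in 3 steps)

Working:
  start: (λ.(λ.1 0) 0) (λ.0)
  →1  (λ.(λ.0) 0) (λ.0)
  →2  (λ.0) (λ.0)
  →3  λ.0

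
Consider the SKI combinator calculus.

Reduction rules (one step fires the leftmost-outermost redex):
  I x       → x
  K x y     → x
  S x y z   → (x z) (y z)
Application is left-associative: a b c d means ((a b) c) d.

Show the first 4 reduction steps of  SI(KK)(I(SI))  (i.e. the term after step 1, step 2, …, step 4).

  start: SI(KK)(I(SI))
  step 1: I(I(SI))(KK(I(SI)))
  step 2: I(SI)(KK(I(SI)))
  step 3: SI(KK(I(SI)))
  step 4: SIK

Answer: after 4 steps: SIK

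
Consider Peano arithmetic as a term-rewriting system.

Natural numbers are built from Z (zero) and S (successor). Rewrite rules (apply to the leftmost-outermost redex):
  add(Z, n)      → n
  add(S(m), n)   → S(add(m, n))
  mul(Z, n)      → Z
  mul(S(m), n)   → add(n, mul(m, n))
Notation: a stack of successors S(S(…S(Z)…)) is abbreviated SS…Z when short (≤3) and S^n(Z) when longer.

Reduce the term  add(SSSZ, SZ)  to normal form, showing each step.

Answer: normal form = S^4(Z)  (in 4 steps)

Working:
  start: add(SSSZ, SZ)
  →1  S(add(SSZ, SZ))
  →2  S(S(add(SZ, SZ)))
  →3  S(S(S(add(Z, SZ))))
  →4  S^4(Z)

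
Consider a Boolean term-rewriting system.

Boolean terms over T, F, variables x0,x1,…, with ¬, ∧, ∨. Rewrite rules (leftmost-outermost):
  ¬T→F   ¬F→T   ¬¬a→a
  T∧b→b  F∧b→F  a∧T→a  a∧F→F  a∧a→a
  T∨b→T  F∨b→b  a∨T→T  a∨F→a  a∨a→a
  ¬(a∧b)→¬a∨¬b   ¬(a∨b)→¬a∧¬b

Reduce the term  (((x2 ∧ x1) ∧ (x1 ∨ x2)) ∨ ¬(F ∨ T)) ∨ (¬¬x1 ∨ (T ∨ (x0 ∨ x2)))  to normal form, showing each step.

Answer: normal form = T  (in 9 steps)

Reduction:
  start: (((x2 ∧ x1) ∧ (x1 ∨ x2)) ∨ ¬(F ∨ T)) ∨ (¬¬x1 ∨ (T ∨ (x0 ∨ x2)))
  [1] (((x2 ∧ x1) ∧ (x1 ∨ x2)) ∨ (¬F ∧ ¬T)) ∨ (¬¬x1 ∨ (T ∨ (x0 ∨ x2)))
  [2] (((x2 ∧ x1) ∧ (x1 ∨ x2)) ∨ (T ∧ ¬T)) ∨ (¬¬x1 ∨ (T ∨ (x0 ∨ x2)))
  [3] (((x2 ∧ x1) ∧ (x1 ∨ x2)) ∨ ¬T) ∨ (¬¬x1 ∨ (T ∨ (x0 ∨ x2)))
  [4] (((x2 ∧ x1) ∧ (x1 ∨ x2)) ∨ F) ∨ (¬¬x1 ∨ (T ∨ (x0 ∨ x2)))
  [5] ((x2 ∧ x1) ∧ (x1 ∨ x2)) ∨ (¬¬x1 ∨ (T ∨ (x0 ∨ x2)))
  [6] ((x2 ∧ x1) ∧ (x1 ∨ x2)) ∨ (x1 ∨ (T ∨ (x0 ∨ x2)))
  [7] ((x2 ∧ x1) ∧ (x1 ∨ x2)) ∨ (x1 ∨ T)
  [8] ((x2 ∧ x1) ∧ (x1 ∨ x2)) ∨ T
  [9] T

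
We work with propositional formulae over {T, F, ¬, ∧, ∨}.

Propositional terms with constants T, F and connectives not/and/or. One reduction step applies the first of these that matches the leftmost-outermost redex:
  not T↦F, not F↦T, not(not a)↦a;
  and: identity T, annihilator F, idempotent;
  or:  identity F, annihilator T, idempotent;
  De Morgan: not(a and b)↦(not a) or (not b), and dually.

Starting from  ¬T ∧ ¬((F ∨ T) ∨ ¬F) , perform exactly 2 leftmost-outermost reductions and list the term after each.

  start: ¬T ∧ ¬((F ∨ T) ∨ ¬F)
  [1] F ∧ ¬((F ∨ T) ∨ ¬F)
  [2] F

Answer: after 2 steps: F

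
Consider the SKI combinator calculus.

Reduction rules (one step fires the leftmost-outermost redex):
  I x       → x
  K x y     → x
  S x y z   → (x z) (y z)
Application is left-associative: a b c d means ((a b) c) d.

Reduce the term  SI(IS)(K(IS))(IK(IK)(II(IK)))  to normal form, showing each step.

  start: SI(IS)(K(IS))(IK(IK)(II(IK)))
  step 1: I(K(IS))(IS(K(IS)))(IK(IK)(II(IK)))
  step 2: K(IS)(IS(K(IS)))(IK(IK)(II(IK)))
  step 3: IS(IK(IK)(II(IK)))
  step 4: S(IK(IK)(II(IK)))
  step 5: S(K(IK)(II(IK)))
  step 6: S(IK)
  step 7: SK

Answer: normal form = SK  (in 7 steps)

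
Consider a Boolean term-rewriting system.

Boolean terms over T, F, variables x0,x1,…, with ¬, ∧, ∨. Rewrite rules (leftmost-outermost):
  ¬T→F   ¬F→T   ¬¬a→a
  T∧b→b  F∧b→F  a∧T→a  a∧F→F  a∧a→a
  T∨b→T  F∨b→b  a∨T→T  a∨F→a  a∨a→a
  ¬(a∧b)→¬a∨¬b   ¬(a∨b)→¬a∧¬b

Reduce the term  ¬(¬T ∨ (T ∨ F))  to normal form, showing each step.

  start: ¬(¬T ∨ (T ∨ F))
  [1] ¬¬T ∧ ¬(T ∨ F)
  [2] T ∧ ¬(T ∨ F)
  [3] ¬(T ∨ F)
  [4] ¬T ∧ ¬F
  [5] F ∧ ¬F
  [6] F

Answer: normal form = F  (in 6 steps)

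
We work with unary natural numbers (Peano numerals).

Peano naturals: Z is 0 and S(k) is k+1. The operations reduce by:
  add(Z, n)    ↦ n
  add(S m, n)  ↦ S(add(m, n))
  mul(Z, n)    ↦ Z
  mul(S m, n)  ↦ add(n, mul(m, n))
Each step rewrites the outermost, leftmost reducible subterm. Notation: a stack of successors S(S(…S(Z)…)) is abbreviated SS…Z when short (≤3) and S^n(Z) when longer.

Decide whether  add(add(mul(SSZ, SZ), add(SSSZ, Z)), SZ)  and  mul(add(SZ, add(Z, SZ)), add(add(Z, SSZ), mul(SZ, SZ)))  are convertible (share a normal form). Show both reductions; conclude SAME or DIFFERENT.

Term A:
  start: add(add(mul(SSZ, SZ), add(SSSZ, Z)), SZ)
  step 1: add(add(add(SZ, mul(SZ, SZ)), add(SSSZ, Z)), SZ)
  step 2: add(add(S(add(Z, mul(SZ, SZ))), add(SSSZ, Z)), SZ)
  step 3: add(S(add(add(Z, mul(SZ, SZ)), add(SSSZ, Z))), SZ)
  step 4: S(add(add(add(Z, mul(SZ, SZ)), add(SSSZ, Z)), SZ))
  step 5: S(add(add(mul(SZ, SZ), add(SSSZ, Z)), SZ))
  step 6: S(add(add(add(SZ, mul(Z, SZ)), add(SSSZ, Z)), SZ))
  step 7: S(add(add(S(add(Z, mul(Z, SZ))), add(SSSZ, Z)), SZ))
  step 8: S(add(S(add(add(Z, mul(Z, SZ)), add(SSSZ, Z))), SZ))
  step 9: S(S(add(add(add(Z, mul(Z, SZ)), add(SSSZ, Z)), SZ)))
  step 10: S(S(add(add(mul(Z, SZ), add(SSSZ, Z)), SZ)))
  step 11: S(S(add(add(Z, add(SSSZ, Z)), SZ)))
  step 12: S(S(add(add(SSSZ, Z), SZ)))
  step 13: S(S(add(S(add(SSZ, Z)), SZ)))
  step 14: S(S(S(add(add(SSZ, Z), SZ))))
  step 15: S(S(S(add(S(add(SZ, Z)), SZ))))
  step 16: S(S(S(S(add(add(SZ, Z), SZ)))))
  step 17: S(S(S(S(add(S(add(Z, Z)), SZ)))))
  step 18: S(S(S(S(S(add(add(Z, Z), SZ))))))
  step 19: S(S(S(S(S(add(Z, SZ))))))
  step 20: S^6(Z)

Term B:
  start: mul(add(SZ, add(Z, SZ)), add(add(Z, SSZ), mul(SZ, SZ)))
  step 1: mul(S(add(Z, add(Z, SZ))), add(add(Z, SSZ), mul(SZ, SZ)))
  step 2: add(add(add(Z, SSZ), mul(SZ, SZ)), mul(add(Z, add(Z, SZ)), add(add(Z, SSZ), mul(SZ, SZ))))
  step 3: add(add(SSZ, mul(SZ, SZ)), mul(add(Z, add(Z, SZ)), add(add(Z, SSZ), mul(SZ, SZ))))
  step 4: add(S(add(SZ, mul(SZ, SZ))), mul(add(Z, add(Z, SZ)), add(add(Z, SSZ), mul(SZ, SZ))))
  step 5: S(add(add(SZ, mul(SZ, SZ)), mul(add(Z, add(Z, SZ)), add(add(Z, SSZ), mul(SZ, SZ)))))
  step 6: S(add(S(add(Z, mul(SZ, SZ))), mul(add(Z, add(Z, SZ)), add(add(Z, SSZ), mul(SZ, SZ)))))
  step 7: S(S(add(add(Z, mul(SZ, SZ)), mul(add(Z, add(Z, SZ)), add(add(Z, SSZ), mul(SZ, SZ))))))
  step 8: S(S(add(mul(SZ, SZ), mul(add(Z, add(Z, SZ)), add(add(Z, SSZ), mul(SZ, SZ))))))
  step 9: S(S(add(add(SZ, mul(Z, SZ)), mul(add(Z, add(Z, SZ)), add(add(Z, SSZ), mul(SZ, SZ))))))
  step 10: S(S(add(S(add(Z, mul(Z, SZ))), mul(add(Z, add(Z, SZ)), add(add(Z, SSZ), mul(SZ, SZ))))))
  step 11: S(S(S(add(add(Z, mul(Z, SZ)), mul(add(Z, add(Z, SZ)), add(add(Z, SSZ), mul(SZ, SZ)))))))
  step 12: S(S(S(add(mul(Z, SZ), mul(add(Z, add(Z, SZ)), add(add(Z, SSZ), mul(SZ, SZ)))))))
  step 13: S(S(S(add(Z, mul(add(Z, add(Z, SZ)), add(add(Z, SSZ), mul(SZ, SZ)))))))
  step 14: S(S(S(mul(add(Z, add(Z, SZ)), add(add(Z, SSZ), mul(SZ, SZ))))))
  step 15: S(S(S(mul(add(Z, SZ), add(add(Z, SSZ), mul(SZ, SZ))))))
  step 16: S(S(S(mul(SZ, add(add(Z, SSZ), mul(SZ, SZ))))))
  step 17: S(S(S(add(add(add(Z, SSZ), mul(SZ, SZ)), mul(Z, add(add(Z, SSZ), mul(SZ, SZ)))))))
  step 18: S(S(S(add(add(SSZ, mul(SZ, SZ)), mul(Z, add(add(Z, SSZ), mul(SZ, SZ)))))))
  step 19: S(S(S(add(S(add(SZ, mul(SZ, SZ))), mul(Z, add(add(Z, SSZ), mul(SZ, SZ)))))))
  step 20: S(S(S(S(add(add(SZ, mul(SZ, SZ)), mul(Z, add(add(Z, SSZ), mul(SZ, SZ))))))))
  step 21: S(S(S(S(add(S(add(Z, mul(SZ, SZ))), mul(Z, add(add(Z, SSZ), mul(SZ, SZ))))))))
  step 22: S(S(S(S(S(add(add(Z, mul(SZ, SZ)), mul(Z, add(add(Z, SSZ), mul(SZ, SZ)))))))))
  step 23: S(S(S(S(S(add(mul(SZ, SZ), mul(Z, add(add(Z, SSZ), mul(SZ, SZ)))))))))
  step 24: S(S(S(S(S(add(add(SZ, mul(Z, SZ)), mul(Z, add(add(Z, SSZ), mul(SZ, SZ)))))))))
  step 25: S(S(S(S(S(add(S(add(Z, mul(Z, SZ))), mul(Z, add(add(Z, SSZ), mul(SZ, SZ)))))))))
  step 26: S(S(S(S(S(S(add(add(Z, mul(Z, SZ)), mul(Z, add(add(Z, SSZ), mul(SZ, SZ))))))))))
  step 27: S(S(S(S(S(S(add(mul(Z, SZ), mul(Z, add(add(Z, SSZ), mul(SZ, SZ))))))))))
  step 28: S(S(S(S(S(S(add(Z, mul(Z, add(add(Z, SSZ), mul(SZ, SZ))))))))))
  step 29: S(S(S(S(S(S(mul(Z, add(add(Z, SSZ), mul(SZ, SZ)))))))))
  step 30: S^6(Z)

Answer: SAME — A ⇓ S^6(Z), B ⇓ S^6(Z)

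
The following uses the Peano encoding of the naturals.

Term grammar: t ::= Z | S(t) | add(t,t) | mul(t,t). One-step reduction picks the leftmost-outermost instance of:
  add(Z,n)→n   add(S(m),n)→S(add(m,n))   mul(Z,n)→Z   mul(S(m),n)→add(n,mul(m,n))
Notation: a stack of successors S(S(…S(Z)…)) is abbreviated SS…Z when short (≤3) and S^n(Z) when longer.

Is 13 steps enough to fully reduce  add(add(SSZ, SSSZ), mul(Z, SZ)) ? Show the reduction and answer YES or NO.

Answer: YES — reaches normal form S^5(Z) in 10 ≤ 13 steps

Working:
  start: add(add(SSZ, SSSZ), mul(Z, SZ))
  →1  add(S(add(SZ, SSSZ)), mul(Z, SZ))
  →2  S(add(add(SZ, SSSZ), mul(Z, SZ)))
  →3  S(add(S(add(Z, SSSZ)), mul(Z, SZ)))
  →4  S(S(add(add(Z, SSSZ), mul(Z, SZ))))
  →5  S(S(add(SSSZ, mul(Z, SZ))))
  →6  S(S(S(add(SSZ, mul(Z, SZ)))))
  →7  S(S(S(S(add(SZ, mul(Z, SZ))))))
  →8  S(S(S(S(S(add(Z, mul(Z, SZ)))))))
  →9  S(S(S(S(S(mul(Z, SZ))))))
  →10  S^5(Z)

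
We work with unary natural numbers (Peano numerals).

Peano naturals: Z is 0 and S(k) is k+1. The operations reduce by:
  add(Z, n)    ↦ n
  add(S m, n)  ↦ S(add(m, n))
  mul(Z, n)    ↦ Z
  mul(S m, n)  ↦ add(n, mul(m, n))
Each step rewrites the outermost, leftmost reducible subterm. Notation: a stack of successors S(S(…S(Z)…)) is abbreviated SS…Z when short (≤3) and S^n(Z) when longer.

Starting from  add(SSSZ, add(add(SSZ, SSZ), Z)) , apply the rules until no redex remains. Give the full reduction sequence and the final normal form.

  start: add(SSSZ, add(add(SSZ, SSZ), Z))
  [1] S(add(SSZ, add(add(SSZ, SSZ), Z)))
  [2] S(S(add(SZ, add(add(SSZ, SSZ), Z))))
  [3] S(S(S(add(Z, add(add(SSZ, SSZ), Z)))))
  [4] S(S(S(add(add(SSZ, SSZ), Z))))
  [5] S(S(S(add(S(add(SZ, SSZ)), Z))))
  [6] S(S(S(S(add(add(SZ, SSZ), Z)))))
  [7] S(S(S(S(add(S(add(Z, SSZ)), Z)))))
  [8] S(S(S(S(S(add(add(Z, SSZ), Z))))))
  [9] S(S(S(S(S(add(SSZ, Z))))))
  [10] S(S(S(S(S(S(add(SZ, Z)))))))
  [11] S(S(S(S(S(S(S(add(Z, Z))))))))
  [12] S^7(Z)

Answer: normal form = S^7(Z)  (in 12 steps)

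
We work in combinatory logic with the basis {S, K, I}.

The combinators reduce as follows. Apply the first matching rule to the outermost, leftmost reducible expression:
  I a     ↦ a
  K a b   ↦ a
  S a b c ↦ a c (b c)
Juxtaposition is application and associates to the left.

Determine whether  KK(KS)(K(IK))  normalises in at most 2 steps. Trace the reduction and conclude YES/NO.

Answer: YES — reaches normal form K(KK) in 2 ≤ 2 steps

Derivation:
  start: KK(KS)(K(IK))
  →1  K(K(IK))
  →2  K(KK)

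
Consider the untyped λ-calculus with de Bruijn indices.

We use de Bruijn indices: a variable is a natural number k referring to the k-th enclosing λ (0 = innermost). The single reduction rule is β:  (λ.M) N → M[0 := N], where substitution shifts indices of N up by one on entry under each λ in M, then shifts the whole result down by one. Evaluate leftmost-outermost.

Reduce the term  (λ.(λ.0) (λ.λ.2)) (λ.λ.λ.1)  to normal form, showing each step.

  start: (λ.(λ.0) (λ.λ.2)) (λ.λ.λ.1)
  →1  (λ.0) (λ.λ.λ.λ.λ.1)
  →2  λ.λ.λ.λ.λ.1

Answer: normal form = λ.λ.λ.λ.λ.1  (in 2 steps)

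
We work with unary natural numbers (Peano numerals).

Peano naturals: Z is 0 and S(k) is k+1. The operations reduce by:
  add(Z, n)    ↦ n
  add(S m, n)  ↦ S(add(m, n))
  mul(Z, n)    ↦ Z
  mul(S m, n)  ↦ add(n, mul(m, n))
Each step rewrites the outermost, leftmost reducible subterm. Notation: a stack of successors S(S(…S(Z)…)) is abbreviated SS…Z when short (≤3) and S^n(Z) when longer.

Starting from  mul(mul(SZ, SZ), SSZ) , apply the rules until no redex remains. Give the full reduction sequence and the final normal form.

  start: mul(mul(SZ, SZ), SSZ)
  step 1: mul(add(SZ, mul(Z, SZ)), SSZ)
  step 2: mul(S(add(Z, mul(Z, SZ))), SSZ)
  step 3: add(SSZ, mul(add(Z, mul(Z, SZ)), SSZ))
  step 4: S(add(SZ, mul(add(Z, mul(Z, SZ)), SSZ)))
  step 5: S(S(add(Z, mul(add(Z, mul(Z, SZ)), SSZ))))
  step 6: S(S(mul(add(Z, mul(Z, SZ)), SSZ)))
  step 7: S(S(mul(mul(Z, SZ), SSZ)))
  step 8: S(S(mul(Z, SSZ)))
  step 9: SSZ

Answer: normal form = SSZ  (in 9 steps)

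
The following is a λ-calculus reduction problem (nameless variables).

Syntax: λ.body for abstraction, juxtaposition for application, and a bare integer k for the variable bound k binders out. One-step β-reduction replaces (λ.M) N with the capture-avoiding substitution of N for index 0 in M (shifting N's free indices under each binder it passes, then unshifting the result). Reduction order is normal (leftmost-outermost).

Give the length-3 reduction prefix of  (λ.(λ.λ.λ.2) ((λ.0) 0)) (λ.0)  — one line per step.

  start: (λ.(λ.λ.λ.2) ((λ.0) 0)) (λ.0)
  →1  (λ.λ.λ.2) ((λ.0) (λ.0))
  →2  λ.λ.(λ.0) (λ.0)
  →3  λ.λ.λ.0

Answer: after 3 steps: λ.λ.λ.0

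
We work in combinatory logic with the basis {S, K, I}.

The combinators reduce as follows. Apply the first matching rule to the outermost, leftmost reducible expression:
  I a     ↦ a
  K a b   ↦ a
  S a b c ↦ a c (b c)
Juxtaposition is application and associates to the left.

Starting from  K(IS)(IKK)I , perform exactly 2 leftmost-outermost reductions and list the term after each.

Answer: after 2 steps: SI

Working:
  start: K(IS)(IKK)I
  [1] ISI
  [2] SI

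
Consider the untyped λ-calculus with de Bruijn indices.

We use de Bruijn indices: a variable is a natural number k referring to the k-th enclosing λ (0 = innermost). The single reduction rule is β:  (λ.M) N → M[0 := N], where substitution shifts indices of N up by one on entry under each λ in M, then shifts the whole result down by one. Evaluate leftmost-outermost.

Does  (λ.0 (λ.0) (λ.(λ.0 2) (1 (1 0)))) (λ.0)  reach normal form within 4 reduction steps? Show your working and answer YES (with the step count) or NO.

Answer: NO — after 4 steps the term is λ.(λ.0) ((λ.0) 0) (λ.0), not yet normal

Reduction:
  start: (λ.0 (λ.0) (λ.(λ.0 2) (1 (1 0)))) (λ.0)
  [1] (λ.0) (λ.0) (λ.(λ.0 (λ.0)) ((λ.0) ((λ.0) 0)))
  [2] (λ.0) (λ.(λ.0 (λ.0)) ((λ.0) ((λ.0) 0)))
  [3] λ.(λ.0 (λ.0)) ((λ.0) ((λ.0) 0))
  [4] λ.(λ.0) ((λ.0) 0) (λ.0)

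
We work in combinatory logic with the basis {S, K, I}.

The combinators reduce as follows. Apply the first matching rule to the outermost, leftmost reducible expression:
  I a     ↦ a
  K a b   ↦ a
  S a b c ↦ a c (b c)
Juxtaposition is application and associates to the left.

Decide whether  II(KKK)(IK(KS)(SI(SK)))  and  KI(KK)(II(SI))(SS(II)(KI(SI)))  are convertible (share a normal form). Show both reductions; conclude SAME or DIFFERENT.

Answer: DIFFERENT — A ⇓ K(KS), B ⇓ SI(SII)

Reduction:
Term A:
  start: II(KKK)(IK(KS)(SI(SK)))
  →1  I(KKK)(IK(KS)(SI(SK)))
  →2  KKK(IK(KS)(SI(SK)))
  →3  K(IK(KS)(SI(SK)))
  →4  K(K(KS)(SI(SK)))
  →5  K(KS)

Term B:
  start: KI(KK)(II(SI))(SS(II)(KI(SI)))
  →1  I(II(SI))(SS(II)(KI(SI)))
  →2  II(SI)(SS(II)(KI(SI)))
  →3  I(SI)(SS(II)(KI(SI)))
  →4  SI(SS(II)(KI(SI)))
  →5  SI(S(KI(SI))(II(KI(SI))))
  →6  SI(SI(II(KI(SI))))
  →7  SI(SI(I(KI(SI))))
  →8  SI(SI(KI(SI)))
  →9  SI(SII)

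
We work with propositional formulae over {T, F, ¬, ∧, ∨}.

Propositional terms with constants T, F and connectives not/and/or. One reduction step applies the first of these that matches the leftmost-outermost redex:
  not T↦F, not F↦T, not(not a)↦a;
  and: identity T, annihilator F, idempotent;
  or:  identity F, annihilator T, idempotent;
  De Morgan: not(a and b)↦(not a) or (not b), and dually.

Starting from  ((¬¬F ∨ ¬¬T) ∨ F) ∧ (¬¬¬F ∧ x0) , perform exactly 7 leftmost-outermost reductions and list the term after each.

  start: ((¬¬F ∨ ¬¬T) ∨ F) ∧ (¬¬¬F ∧ x0)
  [1] (¬¬F ∨ ¬¬T) ∧ (¬¬¬F ∧ x0)
  [2] (F ∨ ¬¬T) ∧ (¬¬¬F ∧ x0)
  [3] ¬¬T ∧ (¬¬¬F ∧ x0)
  [4] T ∧ (¬¬¬F ∧ x0)
  [5] ¬¬¬F ∧ x0
  [6] ¬F ∧ x0
  [7] T ∧ x0

Answer: after 7 steps: T ∧ x0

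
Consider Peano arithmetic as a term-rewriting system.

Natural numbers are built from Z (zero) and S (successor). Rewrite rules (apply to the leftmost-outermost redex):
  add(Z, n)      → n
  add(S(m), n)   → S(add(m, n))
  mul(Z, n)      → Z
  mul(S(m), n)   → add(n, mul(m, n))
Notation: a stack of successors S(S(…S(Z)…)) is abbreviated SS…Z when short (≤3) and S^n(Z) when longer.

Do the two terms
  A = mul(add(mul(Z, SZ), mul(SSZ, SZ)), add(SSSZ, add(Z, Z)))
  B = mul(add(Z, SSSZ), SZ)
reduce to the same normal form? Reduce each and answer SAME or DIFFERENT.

Answer: DIFFERENT — A ⇓ S^6(Z), B ⇓ SSSZ

Working:
Term A:
  start: mul(add(mul(Z, SZ), mul(SSZ, SZ)), add(SSSZ, add(Z, Z)))
  →1  mul(add(Z, mul(SSZ, SZ)), add(SSSZ, add(Z, Z)))
  →2  mul(mul(SSZ, SZ), add(SSSZ, add(Z, Z)))
  →3  mul(add(SZ, mul(SZ, SZ)), add(SSSZ, add(Z, Z)))
  →4  mul(S(add(Z, mul(SZ, SZ))), add(SSSZ, add(Z, Z)))
  →5  add(add(SSSZ, add(Z, Z)), mul(add(Z, mul(SZ, SZ)), add(SSSZ, add(Z, Z))))
  →6  add(S(add(SSZ, add(Z, Z))), mul(add(Z, mul(SZ, SZ)), add(SSSZ, add(Z, Z))))
  →7  S(add(add(SSZ, add(Z, Z)), mul(add(Z, mul(SZ, SZ)), add(SSSZ, add(Z, Z)))))
  →8  S(add(S(add(SZ, add(Z, Z))), mul(add(Z, mul(SZ, SZ)), add(SSSZ, add(Z, Z)))))
  →9  S(S(add(add(SZ, add(Z, Z)), mul(add(Z, mul(SZ, SZ)), add(SSSZ, add(Z, Z))))))
  →10  S(S(add(S(add(Z, add(Z, Z))), mul(add(Z, mul(SZ, SZ)), add(SSSZ, add(Z, Z))))))
  →11  S(S(S(add(add(Z, add(Z, Z)), mul(add(Z, mul(SZ, SZ)), add(SSSZ, add(Z, Z)))))))
  →12  S(S(S(add(add(Z, Z), mul(add(Z, mul(SZ, SZ)), add(SSSZ, add(Z, Z)))))))
  →13  S(S(S(add(Z, mul(add(Z, mul(SZ, SZ)), add(SSSZ, add(Z, Z)))))))
  →14  S(S(S(mul(add(Z, mul(SZ, SZ)), add(SSSZ, add(Z, Z))))))
  →15  S(S(S(mul(mul(SZ, SZ), add(SSSZ, add(Z, Z))))))
  →16  S(S(S(mul(add(SZ, mul(Z, SZ)), add(SSSZ, add(Z, Z))))))
  →17  S(S(S(mul(S(add(Z, mul(Z, SZ))), add(SSSZ, add(Z, Z))))))
  →18  S(S(S(add(add(SSSZ, add(Z, Z)), mul(add(Z, mul(Z, SZ)), add(SSSZ, add(Z, Z)))))))
  →19  S(S(S(add(S(add(SSZ, add(Z, Z))), mul(add(Z, mul(Z, SZ)), add(SSSZ, add(Z, Z)))))))
  →20  S(S(S(S(add(add(SSZ, add(Z, Z)), mul(add(Z, mul(Z, SZ)), add(SSSZ, add(Z, Z))))))))
  →21  S(S(S(S(add(S(add(SZ, add(Z, Z))), mul(add(Z, mul(Z, SZ)), add(SSSZ, add(Z, Z))))))))
  →22  S(S(S(S(S(add(add(SZ, add(Z, Z)), mul(add(Z, mul(Z, SZ)), add(SSSZ, add(Z, Z)))))))))
  →23  S(S(S(S(S(add(S(add(Z, add(Z, Z))), mul(add(Z, mul(Z, SZ)), add(SSSZ, add(Z, Z)))))))))
  →24  S(S(S(S(S(S(add(add(Z, add(Z, Z)), mul(add(Z, mul(Z, SZ)), add(SSSZ, add(Z, Z))))))))))
  →25  S(S(S(S(S(S(add(add(Z, Z), mul(add(Z, mul(Z, SZ)), add(SSSZ, add(Z, Z))))))))))
  →26  S(S(S(S(S(S(add(Z, mul(add(Z, mul(Z, SZ)), add(SSSZ, add(Z, Z))))))))))
  →27  S(S(S(S(S(S(mul(add(Z, mul(Z, SZ)), add(SSSZ, add(Z, Z)))))))))
  →28  S(S(S(S(S(S(mul(mul(Z, SZ), add(SSSZ, add(Z, Z)))))))))
  →29  S(S(S(S(S(S(mul(Z, add(SSSZ, add(Z, Z)))))))))
  →30  S^6(Z)

Term B:
  start: mul(add(Z, SSSZ), SZ)
  →1  mul(SSSZ, SZ)
  →2  add(SZ, mul(SSZ, SZ))
  →3  S(add(Z, mul(SSZ, SZ)))
  →4  S(mul(SSZ, SZ))
  →5  S(add(SZ, mul(SZ, SZ)))
  →6  S(S(add(Z, mul(SZ, SZ))))
  →7  S(S(mul(SZ, SZ)))
  →8  S(S(add(SZ, mul(Z, SZ))))
  →9  S(S(S(add(Z, mul(Z, SZ)))))
  →10  S(S(S(mul(Z, SZ))))
  →11  SSSZ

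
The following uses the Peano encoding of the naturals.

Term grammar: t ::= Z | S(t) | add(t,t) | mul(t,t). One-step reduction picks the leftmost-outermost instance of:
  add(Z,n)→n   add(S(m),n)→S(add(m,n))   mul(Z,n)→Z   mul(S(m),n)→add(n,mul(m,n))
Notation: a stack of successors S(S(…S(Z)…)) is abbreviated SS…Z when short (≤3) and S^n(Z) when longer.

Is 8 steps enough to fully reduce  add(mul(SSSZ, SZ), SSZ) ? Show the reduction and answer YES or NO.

  start: add(mul(SSSZ, SZ), SSZ)
  step 1: add(add(SZ, mul(SSZ, SZ)), SSZ)
  step 2: add(S(add(Z, mul(SSZ, SZ))), SSZ)
  step 3: S(add(add(Z, mul(SSZ, SZ)), SSZ))
  step 4: S(add(mul(SSZ, SZ), SSZ))
  step 5: S(add(add(SZ, mul(SZ, SZ)), SSZ))
  step 6: S(add(S(add(Z, mul(SZ, SZ))), SSZ))
  step 7: S(S(add(add(Z, mul(SZ, SZ)), SSZ)))
  step 8: S(S(add(mul(SZ, SZ), SSZ)))

Answer: NO — after 8 steps the term is S(S(add(mul(SZ, SZ), SSZ))), not yet normal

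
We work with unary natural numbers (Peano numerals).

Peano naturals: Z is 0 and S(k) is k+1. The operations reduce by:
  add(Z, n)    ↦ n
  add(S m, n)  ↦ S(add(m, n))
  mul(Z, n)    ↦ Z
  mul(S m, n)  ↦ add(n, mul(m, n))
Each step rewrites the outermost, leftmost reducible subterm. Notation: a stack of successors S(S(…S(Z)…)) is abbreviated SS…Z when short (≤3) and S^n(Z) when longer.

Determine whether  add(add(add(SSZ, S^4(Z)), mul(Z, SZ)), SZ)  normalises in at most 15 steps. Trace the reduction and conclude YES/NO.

Answer: NO — after 15 steps the term is S(S(S(S(S(S(add(add(Z, mul(Z, SZ)), SZ))))))), not yet normal

Working:
  start: add(add(add(SSZ, S^4(Z)), mul(Z, SZ)), SZ)
  →1  add(add(S(add(SZ, S^4(Z))), mul(Z, SZ)), SZ)
  →2  add(S(add(add(SZ, S^4(Z)), mul(Z, SZ))), SZ)
  →3  S(add(add(add(SZ, S^4(Z)), mul(Z, SZ)), SZ))
  →4  S(add(add(S(add(Z, S^4(Z))), mul(Z, SZ)), SZ))
  →5  S(add(S(add(add(Z, S^4(Z)), mul(Z, SZ))), SZ))
  →6  S(S(add(add(add(Z, S^4(Z)), mul(Z, SZ)), SZ)))
  →7  S(S(add(add(S^4(Z), mul(Z, SZ)), SZ)))
  →8  S(S(add(S(add(SSSZ, mul(Z, SZ))), SZ)))
  →9  S(S(S(add(add(SSSZ, mul(Z, SZ)), SZ))))
  →10  S(S(S(add(S(add(SSZ, mul(Z, SZ))), SZ))))
  →11  S(S(S(S(add(add(SSZ, mul(Z, SZ)), SZ)))))
  →12  S(S(S(S(add(S(add(SZ, mul(Z, SZ))), SZ)))))
  →13  S(S(S(S(S(add(add(SZ, mul(Z, SZ)), SZ))))))
  →14  S(S(S(S(S(add(S(add(Z, mul(Z, SZ))), SZ))))))
  →15  S(S(S(S(S(S(add(add(Z, mul(Z, SZ)), SZ)))))))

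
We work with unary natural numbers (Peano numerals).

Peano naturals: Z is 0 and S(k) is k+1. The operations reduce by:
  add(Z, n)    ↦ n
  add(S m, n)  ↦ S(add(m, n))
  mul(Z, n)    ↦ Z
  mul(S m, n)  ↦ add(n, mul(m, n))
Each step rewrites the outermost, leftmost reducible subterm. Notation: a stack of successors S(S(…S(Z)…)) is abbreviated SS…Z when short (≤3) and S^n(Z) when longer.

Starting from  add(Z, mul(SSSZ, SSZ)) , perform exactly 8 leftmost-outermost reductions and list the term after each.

  start: add(Z, mul(SSSZ, SSZ))
  step 1: mul(SSSZ, SSZ)
  step 2: add(SSZ, mul(SSZ, SSZ))
  step 3: S(add(SZ, mul(SSZ, SSZ)))
  step 4: S(S(add(Z, mul(SSZ, SSZ))))
  step 5: S(S(mul(SSZ, SSZ)))
  step 6: S(S(add(SSZ, mul(SZ, SSZ))))
  step 7: S(S(S(add(SZ, mul(SZ, SSZ)))))
  step 8: S(S(S(S(add(Z, mul(SZ, SSZ))))))

Answer: after 8 steps: S(S(S(S(add(Z, mul(SZ, SSZ))))))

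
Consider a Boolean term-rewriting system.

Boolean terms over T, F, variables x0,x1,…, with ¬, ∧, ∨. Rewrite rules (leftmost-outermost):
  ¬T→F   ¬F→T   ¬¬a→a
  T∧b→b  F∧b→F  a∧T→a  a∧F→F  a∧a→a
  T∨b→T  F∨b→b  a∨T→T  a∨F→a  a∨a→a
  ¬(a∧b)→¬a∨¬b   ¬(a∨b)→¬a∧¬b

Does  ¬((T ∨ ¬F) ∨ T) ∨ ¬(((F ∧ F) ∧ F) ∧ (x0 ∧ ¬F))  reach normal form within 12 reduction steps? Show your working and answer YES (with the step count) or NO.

Answer: NO — after 12 steps the term is T ∨ ¬(x0 ∧ ¬F), not yet normal

Reduction:
  start: ¬((T ∨ ¬F) ∨ T) ∨ ¬(((F ∧ F) ∧ F) ∧ (x0 ∧ ¬F))
  →1  (¬(T ∨ ¬F) ∧ ¬T) ∨ ¬(((F ∧ F) ∧ F) ∧ (x0 ∧ ¬F))
  →2  ((¬T ∧ ¬¬F) ∧ ¬T) ∨ ¬(((F ∧ F) ∧ F) ∧ (x0 ∧ ¬F))
  →3  ((F ∧ ¬¬F) ∧ ¬T) ∨ ¬(((F ∧ F) ∧ F) ∧ (x0 ∧ ¬F))
  →4  (F ∧ ¬T) ∨ ¬(((F ∧ F) ∧ F) ∧ (x0 ∧ ¬F))
  →5  F ∨ ¬(((F ∧ F) ∧ F) ∧ (x0 ∧ ¬F))
  →6  ¬(((F ∧ F) ∧ F) ∧ (x0 ∧ ¬F))
  →7  ¬((F ∧ F) ∧ F) ∨ ¬(x0 ∧ ¬F)
  →8  (¬(F ∧ F) ∨ ¬F) ∨ ¬(x0 ∧ ¬F)
  →9  ((¬F ∨ ¬F) ∨ ¬F) ∨ ¬(x0 ∧ ¬F)
  →10  (¬F ∨ ¬F) ∨ ¬(x0 ∧ ¬F)
  →11  ¬F ∨ ¬(x0 ∧ ¬F)
  →12  T ∨ ¬(x0 ∧ ¬F)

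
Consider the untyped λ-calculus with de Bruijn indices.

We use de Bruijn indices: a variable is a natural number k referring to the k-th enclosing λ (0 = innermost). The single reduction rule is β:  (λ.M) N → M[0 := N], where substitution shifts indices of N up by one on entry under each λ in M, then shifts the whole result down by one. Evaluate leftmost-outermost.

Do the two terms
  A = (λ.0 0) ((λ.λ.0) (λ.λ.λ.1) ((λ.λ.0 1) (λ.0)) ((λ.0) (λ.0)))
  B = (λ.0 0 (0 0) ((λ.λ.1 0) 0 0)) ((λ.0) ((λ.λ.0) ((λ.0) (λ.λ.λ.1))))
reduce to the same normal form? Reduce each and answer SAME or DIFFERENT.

Answer: SAME — A ⇓ λ.0, B ⇓ λ.0

Derivation:
Term A:
  start: (λ.0 0) ((λ.λ.0) (λ.λ.λ.1) ((λ.λ.0 1) (λ.0)) ((λ.0) (λ.0)))
  step 1: (λ.λ.0) (λ.λ.λ.1) ((λ.λ.0 1) (λ.0)) ((λ.0) (λ.0)) ((λ.λ.0) (λ.λ.λ.1) ((λ.λ.0 1) (λ.0)) ((λ.0) (λ.0)))
  step 2: (λ.0) ((λ.λ.0 1) (λ.0)) ((λ.0) (λ.0)) ((λ.λ.0) (λ.λ.λ.1) ((λ.λ.0 1) (λ.0)) ((λ.0) (λ.0)))
  step 3: (λ.λ.0 1) (λ.0) ((λ.0) (λ.0)) ((λ.λ.0) (λ.λ.λ.1) ((λ.λ.0 1) (λ.0)) ((λ.0) (λ.0)))
  step 4: (λ.0 (λ.0)) ((λ.0) (λ.0)) ((λ.λ.0) (λ.λ.λ.1) ((λ.λ.0 1) (λ.0)) ((λ.0) (λ.0)))
  step 5: (λ.0) (λ.0) (λ.0) ((λ.λ.0) (λ.λ.λ.1) ((λ.λ.0 1) (λ.0)) ((λ.0) (λ.0)))
  step 6: (λ.0) (λ.0) ((λ.λ.0) (λ.λ.λ.1) ((λ.λ.0 1) (λ.0)) ((λ.0) (λ.0)))
  step 7: (λ.0) ((λ.λ.0) (λ.λ.λ.1) ((λ.λ.0 1) (λ.0)) ((λ.0) (λ.0)))
  step 8: (λ.λ.0) (λ.λ.λ.1) ((λ.λ.0 1) (λ.0)) ((λ.0) (λ.0))
  step 9: (λ.0) ((λ.λ.0 1) (λ.0)) ((λ.0) (λ.0))
  step 10: (λ.λ.0 1) (λ.0) ((λ.0) (λ.0))
  step 11: (λ.0 (λ.0)) ((λ.0) (λ.0))
  step 12: (λ.0) (λ.0) (λ.0)
  step 13: (λ.0) (λ.0)
  step 14: λ.0

Term B:
  start: (λ.0 0 (0 0) ((λ.λ.1 0) 0 0)) ((λ.0) ((λ.λ.0) ((λ.0) (λ.λ.λ.1))))
  step 1: (λ.0) ((λ.λ.0) ((λ.0) (λ.λ.λ.1))) ((λ.0) ((λ.λ.0) ((λ.0) (λ.λ.λ.1)))) ((λ.0) ((λ.λ.0) ((λ.0) (λ.λ.λ.1))) ((λ.0) ((λ.λ.0) ((λ.0) (λ.λ.λ.1))))) ((λ.λ.1 0) ((λ.0) ((λ.λ.0) ((λ.0) (λ.λ.λ.1)))) ((λ.0) ((λ.λ.0) ((λ.0) (λ.λ.λ.1)))))
  step 2: (λ.λ.0) ((λ.0) (λ.λ.λ.1)) ((λ.0) ((λ.λ.0) ((λ.0) (λ.λ.λ.1)))) ((λ.0) ((λ.λ.0) ((λ.0) (λ.λ.λ.1))) ((λ.0) ((λ.λ.0) ((λ.0) (λ.λ.λ.1))))) ((λ.λ.1 0) ((λ.0) ((λ.λ.0) ((λ.0) (λ.λ.λ.1)))) ((λ.0) ((λ.λ.0) ((λ.0) (λ.λ.λ.1)))))
  step 3: (λ.0) ((λ.0) ((λ.λ.0) ((λ.0) (λ.λ.λ.1)))) ((λ.0) ((λ.λ.0) ((λ.0) (λ.λ.λ.1))) ((λ.0) ((λ.λ.0) ((λ.0) (λ.λ.λ.1))))) ((λ.λ.1 0) ((λ.0) ((λ.λ.0) ((λ.0) (λ.λ.λ.1)))) ((λ.0) ((λ.λ.0) ((λ.0) (λ.λ.λ.1)))))
  step 4: (λ.0) ((λ.λ.0) ((λ.0) (λ.λ.λ.1))) ((λ.0) ((λ.λ.0) ((λ.0) (λ.λ.λ.1))) ((λ.0) ((λ.λ.0) ((λ.0) (λ.λ.λ.1))))) ((λ.λ.1 0) ((λ.0) ((λ.λ.0) ((λ.0) (λ.λ.λ.1)))) ((λ.0) ((λ.λ.0) ((λ.0) (λ.λ.λ.1)))))
  step 5: (λ.λ.0) ((λ.0) (λ.λ.λ.1)) ((λ.0) ((λ.λ.0) ((λ.0) (λ.λ.λ.1))) ((λ.0) ((λ.λ.0) ((λ.0) (λ.λ.λ.1))))) ((λ.λ.1 0) ((λ.0) ((λ.λ.0) ((λ.0) (λ.λ.λ.1)))) ((λ.0) ((λ.λ.0) ((λ.0) (λ.λ.λ.1)))))
  step 6: (λ.0) ((λ.0) ((λ.λ.0) ((λ.0) (λ.λ.λ.1))) ((λ.0) ((λ.λ.0) ((λ.0) (λ.λ.λ.1))))) ((λ.λ.1 0) ((λ.0) ((λ.λ.0) ((λ.0) (λ.λ.λ.1)))) ((λ.0) ((λ.λ.0) ((λ.0) (λ.λ.λ.1)))))
  step 7: (λ.0) ((λ.λ.0) ((λ.0) (λ.λ.λ.1))) ((λ.0) ((λ.λ.0) ((λ.0) (λ.λ.λ.1)))) ((λ.λ.1 0) ((λ.0) ((λ.λ.0) ((λ.0) (λ.λ.λ.1)))) ((λ.0) ((λ.λ.0) ((λ.0) (λ.λ.λ.1)))))
  step 8: (λ.λ.0) ((λ.0) (λ.λ.λ.1)) ((λ.0) ((λ.λ.0) ((λ.0) (λ.λ.λ.1)))) ((λ.λ.1 0) ((λ.0) ((λ.λ.0) ((λ.0) (λ.λ.λ.1)))) ((λ.0) ((λ.λ.0) ((λ.0) (λ.λ.λ.1)))))
  step 9: (λ.0) ((λ.0) ((λ.λ.0) ((λ.0) (λ.λ.λ.1)))) ((λ.λ.1 0) ((λ.0) ((λ.λ.0) ((λ.0) (λ.λ.λ.1)))) ((λ.0) ((λ.λ.0) ((λ.0) (λ.λ.λ.1)))))
  step 10: (λ.0) ((λ.λ.0) ((λ.0) (λ.λ.λ.1))) ((λ.λ.1 0) ((λ.0) ((λ.λ.0) ((λ.0) (λ.λ.λ.1)))) ((λ.0) ((λ.λ.0) ((λ.0) (λ.λ.λ.1)))))
  step 11: (λ.λ.0) ((λ.0) (λ.λ.λ.1)) ((λ.λ.1 0) ((λ.0) ((λ.λ.0) ((λ.0) (λ.λ.λ.1)))) ((λ.0) ((λ.λ.0) ((λ.0) (λ.λ.λ.1)))))
  step 12: (λ.0) ((λ.λ.1 0) ((λ.0) ((λ.λ.0) ((λ.0) (λ.λ.λ.1)))) ((λ.0) ((λ.λ.0) ((λ.0) (λ.λ.λ.1)))))
  step 13: (λ.λ.1 0) ((λ.0) ((λ.λ.0) ((λ.0) (λ.λ.λ.1)))) ((λ.0) ((λ.λ.0) ((λ.0) (λ.λ.λ.1))))
  step 14: (λ.(λ.0) ((λ.λ.0) ((λ.0) (λ.λ.λ.1))) 0) ((λ.0) ((λ.λ.0) ((λ.0) (λ.λ.λ.1))))
  step 15: (λ.0) ((λ.λ.0) ((λ.0) (λ.λ.λ.1))) ((λ.0) ((λ.λ.0) ((λ.0) (λ.λ.λ.1))))
  step 16: (λ.λ.0) ((λ.0) (λ.λ.λ.1)) ((λ.0) ((λ.λ.0) ((λ.0) (λ.λ.λ.1))))
  step 17: (λ.0) ((λ.0) ((λ.λ.0) ((λ.0) (λ.λ.λ.1))))
  step 18: (λ.0) ((λ.λ.0) ((λ.0) (λ.λ.λ.1)))
  step 19: (λ.λ.0) ((λ.0) (λ.λ.λ.1))
  step 20: λ.0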